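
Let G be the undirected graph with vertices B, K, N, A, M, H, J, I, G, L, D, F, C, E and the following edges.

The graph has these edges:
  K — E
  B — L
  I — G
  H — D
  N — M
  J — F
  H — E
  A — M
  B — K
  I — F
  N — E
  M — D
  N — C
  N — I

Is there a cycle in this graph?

Yes

DFS, tracking each vertex's parent; an edge to a visited non-parent vertex closes a cycle.
Start from F:
visit F (parent –)
  visit I (parent F)
    visit G (parent I)
      G–I: parent, skip
    visit N (parent I)
      visit E (parent N)
        visit K (parent E)
          K–E: parent, skip
          visit B (parent K)
            B–K: parent, skip
            visit L (parent B)
              L–B: parent, skip
        visit H (parent E)
          visit D (parent H)
            visit M (parent D)
              M–N: N visited and ≠ parent → cycle
Cycle: N – E – H – D – M – N.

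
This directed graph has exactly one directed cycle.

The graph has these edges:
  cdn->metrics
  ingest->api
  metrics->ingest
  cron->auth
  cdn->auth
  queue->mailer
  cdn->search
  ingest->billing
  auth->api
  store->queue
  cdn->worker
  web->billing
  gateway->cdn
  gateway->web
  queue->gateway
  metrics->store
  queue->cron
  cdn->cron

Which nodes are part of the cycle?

DFS with gray/black marking from queue:
queue gray
  gateway gray
    cdn gray
      cron gray
        auth gray
          api gray
          api black
        auth black
      cron black
      worker gray
      worker black
      cdn→auth: auth black — skip
      metrics gray
        store gray
          store→queue: queue is gray → back edge
Back edge closes the cycle queue → gateway → cdn → metrics → store → queue; its vertices are {cdn, queue, store, gateway, metrics}.

cdn, queue, store, gateway, metrics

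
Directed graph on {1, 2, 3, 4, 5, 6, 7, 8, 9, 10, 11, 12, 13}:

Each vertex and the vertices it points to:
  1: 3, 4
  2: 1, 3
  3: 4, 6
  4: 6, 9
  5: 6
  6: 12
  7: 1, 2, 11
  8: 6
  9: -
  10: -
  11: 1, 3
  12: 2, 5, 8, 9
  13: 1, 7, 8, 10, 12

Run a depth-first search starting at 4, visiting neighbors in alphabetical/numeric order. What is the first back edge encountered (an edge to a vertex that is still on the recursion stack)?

DFS from 4 (visiting neighbors in alphabetical/numeric order); mark gray on enter, black on exit:
4 gray
  6 gray
    12 gray
      2 gray
        1 gray
          3 gray
            3→4: 4 is gray → back edge
First back edge: 3 → 4.

3->4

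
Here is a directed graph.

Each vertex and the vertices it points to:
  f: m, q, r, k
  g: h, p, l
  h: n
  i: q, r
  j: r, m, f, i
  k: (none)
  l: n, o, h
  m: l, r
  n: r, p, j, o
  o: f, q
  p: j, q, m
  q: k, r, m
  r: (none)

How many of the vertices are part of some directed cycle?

A vertex is on a directed cycle iff it belongs to a strongly connected component of size ≥ 2 (or has a self-loop).
The vertices on cycles are {f, h, i, j, l, m, n, o, p, q} — 10 in total.

10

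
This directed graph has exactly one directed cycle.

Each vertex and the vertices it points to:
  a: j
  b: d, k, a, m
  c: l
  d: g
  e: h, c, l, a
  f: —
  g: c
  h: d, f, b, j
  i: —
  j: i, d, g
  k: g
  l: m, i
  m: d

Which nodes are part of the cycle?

c, d, g, l, m

DFS with gray/black marking from c:
c gray
  l gray
    m gray
      d gray
        g gray
          g→c: c is gray → back edge
Back edge closes the cycle c → l → m → d → g → c; its vertices are {c, d, g, l, m}.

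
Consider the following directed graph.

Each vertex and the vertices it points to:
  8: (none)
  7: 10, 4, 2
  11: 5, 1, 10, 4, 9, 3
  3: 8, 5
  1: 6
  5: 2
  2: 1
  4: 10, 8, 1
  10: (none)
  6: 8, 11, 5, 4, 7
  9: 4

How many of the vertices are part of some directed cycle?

9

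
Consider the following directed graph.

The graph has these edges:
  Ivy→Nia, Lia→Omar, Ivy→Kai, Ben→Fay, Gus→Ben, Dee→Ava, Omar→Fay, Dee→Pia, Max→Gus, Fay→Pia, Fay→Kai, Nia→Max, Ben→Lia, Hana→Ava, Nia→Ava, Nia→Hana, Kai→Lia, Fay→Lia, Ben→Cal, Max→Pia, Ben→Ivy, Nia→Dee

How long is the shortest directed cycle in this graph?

For each vertex v, BFS finds the shortest path from v back to v.
The shortest such closed walk is Lia → Omar → Fay → Lia, length 3.

3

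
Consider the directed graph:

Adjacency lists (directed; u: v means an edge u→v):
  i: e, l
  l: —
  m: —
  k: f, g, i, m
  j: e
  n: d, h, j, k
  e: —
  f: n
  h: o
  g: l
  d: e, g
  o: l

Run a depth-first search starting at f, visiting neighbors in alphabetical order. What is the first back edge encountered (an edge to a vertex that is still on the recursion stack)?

DFS from f (visiting neighbors in alphabetical order); mark gray on enter, black on exit:
f gray
  n gray
    d gray
      e gray
      e black
      g gray
        l gray
        l black
      g black
    d black
    h gray
      o gray
        o→l: l black — skip
      o black
    h black
    j gray
      j→e: e black — skip
    j black
    k gray
      k→f: f is gray → back edge
First back edge: k → f.

k->f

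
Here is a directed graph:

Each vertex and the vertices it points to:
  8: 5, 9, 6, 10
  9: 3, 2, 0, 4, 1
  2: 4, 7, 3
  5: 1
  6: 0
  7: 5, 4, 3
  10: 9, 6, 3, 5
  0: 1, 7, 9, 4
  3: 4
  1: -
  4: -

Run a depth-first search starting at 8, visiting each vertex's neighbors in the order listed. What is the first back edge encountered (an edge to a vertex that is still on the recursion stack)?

DFS from 8 (visiting each vertex's neighbors in the order listed); mark gray on enter, black on exit:
8 gray
  5 gray
    1 gray
    1 black
  5 black
  9 gray
    3 gray
      4 gray
      4 black
    3 black
    2 gray
      2→4: 4 black — skip
      7 gray
        7→5: 5 black — skip
        7→4: 4 black — skip
        7→3: 3 black — skip
      7 black
      2→3: 3 black — skip
    2 black
    0 gray
      0→1: 1 black — skip
      0→7: 7 black — skip
      0→9: 9 is gray → back edge
First back edge: 0 → 9.

0->9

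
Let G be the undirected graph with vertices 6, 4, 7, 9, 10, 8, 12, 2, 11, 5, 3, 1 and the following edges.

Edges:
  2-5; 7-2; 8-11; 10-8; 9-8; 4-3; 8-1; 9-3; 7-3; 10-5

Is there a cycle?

Yes

DFS, tracking each vertex's parent; an edge to a visited non-parent vertex closes a cycle.
Start from 9:
visit 9 (parent –)
  visit 8 (parent 9)
    visit 11 (parent 8)
      11–8: parent, skip
    visit 10 (parent 8)
      visit 5 (parent 10)
        5–10: parent, skip
        visit 2 (parent 5)
          visit 7 (parent 2)
            visit 3 (parent 7)
              3–9: 9 visited and ≠ parent → cycle
Cycle: 9 – 8 – 10 – 5 – 2 – 7 – 3 – 9.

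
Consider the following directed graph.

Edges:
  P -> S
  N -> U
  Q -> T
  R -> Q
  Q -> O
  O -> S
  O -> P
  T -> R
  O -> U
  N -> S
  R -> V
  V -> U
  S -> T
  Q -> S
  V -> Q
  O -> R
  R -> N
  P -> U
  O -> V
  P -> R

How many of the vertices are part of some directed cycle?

8

A vertex is on a directed cycle iff it belongs to a strongly connected component of size ≥ 2 (or has a self-loop).
The vertices on cycles are {N, O, P, Q, R, S, T, V} — 8 in total.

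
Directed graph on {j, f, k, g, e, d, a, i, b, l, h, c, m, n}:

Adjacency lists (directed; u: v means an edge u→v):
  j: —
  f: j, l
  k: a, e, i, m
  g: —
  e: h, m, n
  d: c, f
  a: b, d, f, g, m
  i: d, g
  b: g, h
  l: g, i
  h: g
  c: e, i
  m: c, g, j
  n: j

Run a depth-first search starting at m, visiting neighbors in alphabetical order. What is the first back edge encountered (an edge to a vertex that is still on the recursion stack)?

e→m

DFS from m (visiting neighbors in alphabetical order); mark gray on enter, black on exit:
m gray
  c gray
    e gray
      h gray
        g gray
        g black
      h black
      e→m: m is gray → back edge
First back edge: e → m.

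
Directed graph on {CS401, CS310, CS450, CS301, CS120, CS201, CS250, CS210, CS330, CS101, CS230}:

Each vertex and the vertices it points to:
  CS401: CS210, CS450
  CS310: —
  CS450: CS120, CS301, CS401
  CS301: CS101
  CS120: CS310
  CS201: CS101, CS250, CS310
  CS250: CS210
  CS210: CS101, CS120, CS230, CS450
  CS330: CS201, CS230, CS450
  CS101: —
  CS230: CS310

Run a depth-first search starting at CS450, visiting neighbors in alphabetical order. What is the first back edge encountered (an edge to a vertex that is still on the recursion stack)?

DFS from CS450 (visiting neighbors in alphabetical order); mark gray on enter, black on exit:
CS450 gray
  CS120 gray
    CS310 gray
    CS310 black
  CS120 black
  CS301 gray
    CS101 gray
    CS101 black
  CS301 black
  CS401 gray
    CS210 gray
      CS210→CS101: CS101 black — skip
      CS210→CS120: CS120 black — skip
      CS230 gray
        CS230→CS310: CS310 black — skip
      CS230 black
      CS210→CS450: CS450 is gray → back edge
First back edge: CS210 → CS450.

CS210→CS450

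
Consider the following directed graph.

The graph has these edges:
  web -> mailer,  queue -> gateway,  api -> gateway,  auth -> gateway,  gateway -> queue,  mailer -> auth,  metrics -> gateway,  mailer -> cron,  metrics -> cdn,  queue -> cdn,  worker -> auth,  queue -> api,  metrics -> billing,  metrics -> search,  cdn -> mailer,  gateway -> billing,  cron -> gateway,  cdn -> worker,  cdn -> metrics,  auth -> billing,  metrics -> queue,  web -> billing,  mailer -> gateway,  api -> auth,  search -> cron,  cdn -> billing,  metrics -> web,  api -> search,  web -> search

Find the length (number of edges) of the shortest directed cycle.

For each vertex v, BFS finds the shortest path from v back to v.
The shortest such closed walk is queue → gateway → queue, length 2.

2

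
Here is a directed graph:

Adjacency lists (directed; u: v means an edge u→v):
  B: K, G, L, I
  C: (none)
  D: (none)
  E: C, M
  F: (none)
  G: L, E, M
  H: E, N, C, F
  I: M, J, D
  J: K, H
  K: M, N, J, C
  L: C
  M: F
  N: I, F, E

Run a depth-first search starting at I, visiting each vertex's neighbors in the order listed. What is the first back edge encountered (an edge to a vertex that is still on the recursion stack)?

DFS from I (visiting each vertex's neighbors in the order listed); mark gray on enter, black on exit:
I gray
  M gray
    F gray
    F black
  M black
  J gray
    K gray
      K→M: M black — skip
      N gray
        N→I: I is gray → back edge
First back edge: N → I.

N→I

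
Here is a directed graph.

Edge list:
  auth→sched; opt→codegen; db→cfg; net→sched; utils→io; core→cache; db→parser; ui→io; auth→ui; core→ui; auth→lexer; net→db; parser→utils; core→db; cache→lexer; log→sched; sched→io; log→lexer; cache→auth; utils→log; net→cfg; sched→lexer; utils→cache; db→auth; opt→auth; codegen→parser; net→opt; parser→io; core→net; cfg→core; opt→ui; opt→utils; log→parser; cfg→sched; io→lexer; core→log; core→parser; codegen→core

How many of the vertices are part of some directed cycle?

9

A vertex is on a directed cycle iff it belongs to a strongly connected component of size ≥ 2 (or has a self-loop).
The vertices on cycles are {db, cfg, log, net, opt, core, utils, parser, codegen} — 9 in total.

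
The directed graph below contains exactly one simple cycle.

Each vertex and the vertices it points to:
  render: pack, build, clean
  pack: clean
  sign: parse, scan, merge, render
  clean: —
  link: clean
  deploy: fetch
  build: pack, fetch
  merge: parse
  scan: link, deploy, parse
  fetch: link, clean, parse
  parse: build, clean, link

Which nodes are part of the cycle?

build, fetch, parse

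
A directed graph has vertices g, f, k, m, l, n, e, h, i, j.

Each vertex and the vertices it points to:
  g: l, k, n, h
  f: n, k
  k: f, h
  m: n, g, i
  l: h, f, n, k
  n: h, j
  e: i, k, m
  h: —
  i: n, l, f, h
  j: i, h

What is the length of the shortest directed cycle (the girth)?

2

For each vertex v, BFS finds the shortest path from v back to v.
The shortest such closed walk is k → f → k, length 2.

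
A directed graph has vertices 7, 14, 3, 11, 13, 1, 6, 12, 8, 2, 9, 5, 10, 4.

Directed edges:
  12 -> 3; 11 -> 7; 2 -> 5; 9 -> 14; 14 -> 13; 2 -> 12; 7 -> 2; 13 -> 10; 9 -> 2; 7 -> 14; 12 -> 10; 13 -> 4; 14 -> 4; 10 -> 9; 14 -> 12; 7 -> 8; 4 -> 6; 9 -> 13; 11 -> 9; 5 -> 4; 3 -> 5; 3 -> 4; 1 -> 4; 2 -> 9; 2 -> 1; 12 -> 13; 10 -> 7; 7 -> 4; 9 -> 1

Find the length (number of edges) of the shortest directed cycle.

2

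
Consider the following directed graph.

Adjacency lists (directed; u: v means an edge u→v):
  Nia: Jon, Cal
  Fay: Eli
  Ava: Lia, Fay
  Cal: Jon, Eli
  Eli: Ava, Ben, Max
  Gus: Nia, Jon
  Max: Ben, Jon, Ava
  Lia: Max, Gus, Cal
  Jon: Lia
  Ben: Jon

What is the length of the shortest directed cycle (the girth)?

For each vertex v, BFS finds the shortest path from v back to v.
The shortest such closed walk is Eli → Ava → Fay → Eli, length 3.

3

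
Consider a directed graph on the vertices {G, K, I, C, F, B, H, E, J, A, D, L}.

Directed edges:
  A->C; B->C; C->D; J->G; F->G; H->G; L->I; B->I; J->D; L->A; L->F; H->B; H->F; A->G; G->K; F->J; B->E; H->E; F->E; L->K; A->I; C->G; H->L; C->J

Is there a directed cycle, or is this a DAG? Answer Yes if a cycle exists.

No

DFS with white/gray/black marking, starting from F:
F gray
  G gray
    K gray
    K black
  G black
  E gray
  E black
  J gray
    J→G: G black — skip
    D gray
    D black
  J black
F black
I gray
I black
C gray
  C→D: D black — skip
  C→G: G black — skip
  C→J: J black — skip
C black
B gray
  B→E: E black — skip
  B→C: C black — skip
  B→I: I black — skip
B black
H gray
  L gray
    A gray
      A→C: C black — skip
      A→I: I black — skip
      A→G: G black — skip
    A black
    L→K: K black — skip
    L→I: I black — skip
    L→F: F black — skip
  L black
  H→B: B black — skip
  H→E: E black — skip
  H→G: G black — skip
  H→F: F black — skip
H black
Every edge goes to a white or black vertex — no back edge, so the graph is acyclic.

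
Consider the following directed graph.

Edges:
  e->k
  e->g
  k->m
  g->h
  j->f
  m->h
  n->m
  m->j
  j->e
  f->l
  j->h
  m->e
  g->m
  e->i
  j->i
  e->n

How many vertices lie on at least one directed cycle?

6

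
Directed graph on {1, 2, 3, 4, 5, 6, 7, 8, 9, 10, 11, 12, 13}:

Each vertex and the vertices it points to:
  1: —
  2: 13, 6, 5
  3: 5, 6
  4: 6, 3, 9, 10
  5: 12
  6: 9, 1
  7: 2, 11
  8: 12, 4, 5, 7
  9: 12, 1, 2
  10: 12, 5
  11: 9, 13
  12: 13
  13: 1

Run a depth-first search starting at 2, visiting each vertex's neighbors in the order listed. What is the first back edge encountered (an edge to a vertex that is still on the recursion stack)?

9→2

DFS from 2 (visiting each vertex's neighbors in the order listed); mark gray on enter, black on exit:
2 gray
  13 gray
    1 gray
    1 black
  13 black
  6 gray
    9 gray
      12 gray
        12→13: 13 black — skip
      12 black
      9→1: 1 black — skip
      9→2: 2 is gray → back edge
First back edge: 9 → 2.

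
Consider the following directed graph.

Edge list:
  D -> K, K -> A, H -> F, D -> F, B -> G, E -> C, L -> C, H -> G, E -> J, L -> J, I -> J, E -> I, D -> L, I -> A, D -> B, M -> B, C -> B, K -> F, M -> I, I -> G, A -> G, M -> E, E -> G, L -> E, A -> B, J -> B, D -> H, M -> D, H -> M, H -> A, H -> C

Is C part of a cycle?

C lies on a cycle iff there is a path from C back to itself.
Exploring from C, it never reaches itself; equivalently, its strongly connected component is a singleton.

No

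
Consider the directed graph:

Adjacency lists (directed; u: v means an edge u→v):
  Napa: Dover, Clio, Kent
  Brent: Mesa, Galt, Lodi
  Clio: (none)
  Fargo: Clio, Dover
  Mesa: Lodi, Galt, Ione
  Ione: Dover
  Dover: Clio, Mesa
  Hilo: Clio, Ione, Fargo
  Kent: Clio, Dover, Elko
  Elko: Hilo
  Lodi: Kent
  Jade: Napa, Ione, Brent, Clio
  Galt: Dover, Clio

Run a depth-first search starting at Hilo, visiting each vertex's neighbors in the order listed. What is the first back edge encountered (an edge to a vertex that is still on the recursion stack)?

Kent->Dover

DFS from Hilo (visiting each vertex's neighbors in the order listed); mark gray on enter, black on exit:
Hilo gray
  Clio gray
  Clio black
  Ione gray
    Dover gray
      Dover→Clio: Clio black — skip
      Mesa gray
        Lodi gray
          Kent gray
            Kent→Clio: Clio black — skip
            Kent→Dover: Dover is gray → back edge
First back edge: Kent → Dover.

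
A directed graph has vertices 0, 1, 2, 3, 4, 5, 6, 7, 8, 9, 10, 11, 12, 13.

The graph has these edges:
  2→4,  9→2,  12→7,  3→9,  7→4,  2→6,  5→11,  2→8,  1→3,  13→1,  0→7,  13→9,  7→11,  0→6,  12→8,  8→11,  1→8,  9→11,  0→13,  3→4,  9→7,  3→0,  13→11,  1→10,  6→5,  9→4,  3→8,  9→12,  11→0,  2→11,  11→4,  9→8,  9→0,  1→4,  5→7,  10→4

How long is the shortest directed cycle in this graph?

3

For each vertex v, BFS finds the shortest path from v back to v.
The shortest such closed walk is 0 → 7 → 11 → 0, length 3.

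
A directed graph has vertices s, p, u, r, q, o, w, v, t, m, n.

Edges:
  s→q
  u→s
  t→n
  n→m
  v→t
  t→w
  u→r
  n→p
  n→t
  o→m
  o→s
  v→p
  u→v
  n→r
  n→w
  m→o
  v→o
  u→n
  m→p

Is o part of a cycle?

o is on a cycle iff o can reach itself via ≥1 edge.
o → m → o — yes.

Yes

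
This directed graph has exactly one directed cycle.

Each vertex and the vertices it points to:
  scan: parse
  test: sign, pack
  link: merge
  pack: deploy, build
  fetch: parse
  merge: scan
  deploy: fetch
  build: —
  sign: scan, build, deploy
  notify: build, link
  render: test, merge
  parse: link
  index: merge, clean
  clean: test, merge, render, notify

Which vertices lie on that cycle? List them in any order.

link, scan, merge, parse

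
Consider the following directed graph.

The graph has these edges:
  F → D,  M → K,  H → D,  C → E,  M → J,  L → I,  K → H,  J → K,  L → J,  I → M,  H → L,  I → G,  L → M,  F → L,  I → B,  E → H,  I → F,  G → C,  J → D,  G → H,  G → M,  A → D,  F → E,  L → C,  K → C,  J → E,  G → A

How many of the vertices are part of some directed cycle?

10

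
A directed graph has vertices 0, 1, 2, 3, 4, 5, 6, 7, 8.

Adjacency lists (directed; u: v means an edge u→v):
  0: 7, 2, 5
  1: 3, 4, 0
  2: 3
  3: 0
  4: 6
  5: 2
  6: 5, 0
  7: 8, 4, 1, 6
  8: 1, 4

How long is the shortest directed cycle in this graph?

For each vertex v, BFS finds the shortest path from v back to v.
The shortest such closed walk is 7 → 1 → 0 → 7, length 3.

3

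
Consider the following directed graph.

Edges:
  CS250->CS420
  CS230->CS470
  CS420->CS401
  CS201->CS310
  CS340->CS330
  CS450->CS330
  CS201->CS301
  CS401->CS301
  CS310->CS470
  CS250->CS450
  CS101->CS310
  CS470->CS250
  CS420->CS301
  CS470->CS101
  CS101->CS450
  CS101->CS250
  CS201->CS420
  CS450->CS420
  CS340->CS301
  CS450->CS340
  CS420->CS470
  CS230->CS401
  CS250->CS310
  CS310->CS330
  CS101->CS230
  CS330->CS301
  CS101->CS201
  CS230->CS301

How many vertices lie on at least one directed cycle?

8

A vertex is on a directed cycle iff it belongs to a strongly connected component of size ≥ 2 (or has a self-loop).
The vertices on cycles are {CS101, CS201, CS230, CS250, CS310, CS420, CS450, CS470} — 8 in total.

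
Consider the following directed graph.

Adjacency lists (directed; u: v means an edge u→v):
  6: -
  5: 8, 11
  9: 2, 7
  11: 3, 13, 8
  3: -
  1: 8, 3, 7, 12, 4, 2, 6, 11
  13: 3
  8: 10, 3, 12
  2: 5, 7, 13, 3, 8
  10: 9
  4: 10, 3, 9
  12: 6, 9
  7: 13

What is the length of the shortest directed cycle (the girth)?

4

For each vertex v, BFS finds the shortest path from v back to v.
The shortest such closed walk is 12 → 9 → 2 → 8 → 12, length 4.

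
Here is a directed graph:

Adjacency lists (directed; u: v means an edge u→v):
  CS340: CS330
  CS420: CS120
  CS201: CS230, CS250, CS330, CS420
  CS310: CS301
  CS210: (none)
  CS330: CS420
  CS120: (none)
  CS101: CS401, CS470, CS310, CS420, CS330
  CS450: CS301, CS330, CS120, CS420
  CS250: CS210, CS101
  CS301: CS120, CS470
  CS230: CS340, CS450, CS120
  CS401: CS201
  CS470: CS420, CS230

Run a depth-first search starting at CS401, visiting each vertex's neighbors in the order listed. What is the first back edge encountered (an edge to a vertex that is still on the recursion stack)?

DFS from CS401 (visiting each vertex's neighbors in the order listed); mark gray on enter, black on exit:
CS401 gray
  CS201 gray
    CS230 gray
      CS340 gray
        CS330 gray
          CS420 gray
            CS120 gray
            CS120 black
          CS420 black
        CS330 black
      CS340 black
      CS450 gray
        CS301 gray
          CS301→CS120: CS120 black — skip
          CS470 gray
            CS470→CS420: CS420 black — skip
            CS470→CS230: CS230 is gray → back edge
First back edge: CS470 → CS230.

CS470→CS230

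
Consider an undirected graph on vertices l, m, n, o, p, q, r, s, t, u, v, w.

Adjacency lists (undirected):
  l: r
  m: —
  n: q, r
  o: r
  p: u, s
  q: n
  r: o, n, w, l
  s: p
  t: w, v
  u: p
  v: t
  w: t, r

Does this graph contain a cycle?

No

DFS, tracking each vertex's parent; an edge to a visited non-parent vertex closes a cycle.
Start from p:
visit p (parent –)
  visit u (parent p)
    u–p: parent, skip
  visit s (parent p)
    s–p: parent, skip
visit l (parent –)
  visit r (parent l)
    visit o (parent r)
      o–r: parent, skip
    visit n (parent r)
      visit q (parent n)
        q–n: parent, skip
      n–r: parent, skip
    visit w (parent r)
      visit t (parent w)
        t–w: parent, skip
        visit v (parent t)
          v–t: parent, skip
      w–r: parent, skip
    r–l: parent, skip
visit m (parent –)
No non-parent visited neighbor found — the graph is a forest.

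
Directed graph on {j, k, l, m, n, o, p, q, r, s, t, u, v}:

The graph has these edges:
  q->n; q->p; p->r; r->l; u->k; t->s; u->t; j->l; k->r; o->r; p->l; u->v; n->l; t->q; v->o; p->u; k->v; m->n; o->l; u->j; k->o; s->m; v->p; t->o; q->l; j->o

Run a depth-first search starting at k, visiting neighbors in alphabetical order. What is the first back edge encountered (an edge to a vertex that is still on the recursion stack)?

u->k

DFS from k (visiting neighbors in alphabetical order); mark gray on enter, black on exit:
k gray
  o gray
    l gray
    l black
    r gray
      r→l: l black — skip
    r black
  o black
  k→r: r black — skip
  v gray
    v→o: o black — skip
    p gray
      p→l: l black — skip
      p→r: r black — skip
      u gray
        j gray
          j→l: l black — skip
          j→o: o black — skip
        j black
        u→k: k is gray → back edge
First back edge: u → k.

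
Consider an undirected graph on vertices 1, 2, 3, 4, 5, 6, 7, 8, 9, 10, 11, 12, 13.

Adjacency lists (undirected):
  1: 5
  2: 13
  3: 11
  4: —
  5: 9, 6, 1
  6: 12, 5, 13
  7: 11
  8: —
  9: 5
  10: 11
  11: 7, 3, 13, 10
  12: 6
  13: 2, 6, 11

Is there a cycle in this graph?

DFS, tracking each vertex's parent; an edge to a visited non-parent vertex closes a cycle.
Start from 3:
visit 3 (parent –)
  visit 11 (parent 3)
    visit 7 (parent 11)
      7–11: parent, skip
    11–3: parent, skip
    visit 13 (parent 11)
      visit 2 (parent 13)
        2–13: parent, skip
      visit 6 (parent 13)
        visit 12 (parent 6)
          12–6: parent, skip
        visit 5 (parent 6)
          visit 9 (parent 5)
            9–5: parent, skip
          5–6: parent, skip
          visit 1 (parent 5)
            1–5: parent, skip
        6–13: parent, skip
      13–11: parent, skip
    visit 10 (parent 11)
      10–11: parent, skip
visit 4 (parent –)
visit 8 (parent –)
No non-parent visited neighbor found — the graph is a forest.

No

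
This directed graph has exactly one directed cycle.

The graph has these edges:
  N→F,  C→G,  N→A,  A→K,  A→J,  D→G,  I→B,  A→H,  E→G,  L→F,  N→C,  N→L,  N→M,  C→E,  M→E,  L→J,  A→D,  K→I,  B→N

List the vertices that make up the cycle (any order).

DFS with gray/black marking from N:
N gray
  F gray
  F black
  C gray
    E gray
      G gray
      G black
    E black
    C→G: G black — skip
  C black
  L gray
    J gray
    J black
    L→F: F black — skip
  L black
  M gray
    M→E: E black — skip
  M black
  A gray
    A→J: J black — skip
    H gray
    H black
    K gray
      I gray
        B gray
          B→N: N is gray → back edge
Back edge closes the cycle N → A → K → I → B → N; its vertices are {A, B, I, K, N}.

A, B, I, K, N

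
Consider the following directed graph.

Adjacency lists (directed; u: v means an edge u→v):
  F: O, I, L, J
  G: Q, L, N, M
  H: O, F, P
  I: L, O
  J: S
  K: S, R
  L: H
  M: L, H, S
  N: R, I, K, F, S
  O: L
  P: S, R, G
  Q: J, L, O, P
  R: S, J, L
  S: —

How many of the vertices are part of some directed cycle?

12

A vertex is on a directed cycle iff it belongs to a strongly connected component of size ≥ 2 (or has a self-loop).
The vertices on cycles are {F, G, H, I, K, L, M, N, O, P, Q, R} — 12 in total.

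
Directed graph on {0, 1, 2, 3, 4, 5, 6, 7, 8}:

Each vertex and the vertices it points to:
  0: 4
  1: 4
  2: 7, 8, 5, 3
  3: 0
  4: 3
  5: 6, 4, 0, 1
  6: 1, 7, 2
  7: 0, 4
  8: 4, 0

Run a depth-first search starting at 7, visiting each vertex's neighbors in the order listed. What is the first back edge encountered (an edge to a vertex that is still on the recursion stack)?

DFS from 7 (visiting each vertex's neighbors in the order listed); mark gray on enter, black on exit:
7 gray
  0 gray
    4 gray
      3 gray
        3→0: 0 is gray → back edge
First back edge: 3 → 0.

3->0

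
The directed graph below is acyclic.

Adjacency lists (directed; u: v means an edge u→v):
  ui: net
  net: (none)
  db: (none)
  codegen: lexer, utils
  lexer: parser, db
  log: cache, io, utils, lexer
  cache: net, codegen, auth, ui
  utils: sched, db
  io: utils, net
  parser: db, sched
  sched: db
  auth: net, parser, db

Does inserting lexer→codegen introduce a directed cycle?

Yes

Adding lexer→codegen creates a cycle iff codegen can already reach lexer.
Path from codegen: codegen → lexer.
So codegen → … → lexer → codegen is a cycle.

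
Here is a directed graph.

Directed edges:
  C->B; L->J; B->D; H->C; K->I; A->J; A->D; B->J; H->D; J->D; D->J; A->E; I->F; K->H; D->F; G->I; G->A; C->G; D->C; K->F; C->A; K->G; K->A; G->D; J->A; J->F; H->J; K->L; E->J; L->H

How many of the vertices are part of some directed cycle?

7

A vertex is on a directed cycle iff it belongs to a strongly connected component of size ≥ 2 (or has a self-loop).
The vertices on cycles are {A, B, C, D, E, G, J} — 7 in total.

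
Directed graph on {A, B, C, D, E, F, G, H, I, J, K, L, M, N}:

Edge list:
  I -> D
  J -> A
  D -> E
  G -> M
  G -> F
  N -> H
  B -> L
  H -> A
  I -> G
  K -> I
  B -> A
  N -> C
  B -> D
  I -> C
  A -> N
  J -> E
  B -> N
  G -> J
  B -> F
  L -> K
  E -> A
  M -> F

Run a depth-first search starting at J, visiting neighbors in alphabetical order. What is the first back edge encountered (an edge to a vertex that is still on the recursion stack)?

H→A

DFS from J (visiting neighbors in alphabetical order); mark gray on enter, black on exit:
J gray
  A gray
    N gray
      C gray
      C black
      H gray
        H→A: A is gray → back edge
First back edge: H → A.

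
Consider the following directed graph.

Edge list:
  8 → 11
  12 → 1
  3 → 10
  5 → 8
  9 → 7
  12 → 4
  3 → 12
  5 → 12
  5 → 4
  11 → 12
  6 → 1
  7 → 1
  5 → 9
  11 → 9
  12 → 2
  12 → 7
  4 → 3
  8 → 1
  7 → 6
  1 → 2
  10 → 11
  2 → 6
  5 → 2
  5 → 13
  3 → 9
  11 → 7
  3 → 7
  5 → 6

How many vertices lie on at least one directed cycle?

A vertex is on a directed cycle iff it belongs to a strongly connected component of size ≥ 2 (or has a self-loop).
The vertices on cycles are {1, 2, 3, 4, 6, 10, 11, 12} — 8 in total.

8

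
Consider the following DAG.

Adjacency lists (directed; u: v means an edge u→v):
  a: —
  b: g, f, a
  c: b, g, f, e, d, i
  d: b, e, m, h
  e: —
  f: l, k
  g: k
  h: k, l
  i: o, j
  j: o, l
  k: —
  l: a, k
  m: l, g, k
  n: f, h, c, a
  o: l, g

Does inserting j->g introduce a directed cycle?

No

Adding j→g creates a cycle iff g can already reach j.
Explore from g: no path reaches j. The graph stays acyclic.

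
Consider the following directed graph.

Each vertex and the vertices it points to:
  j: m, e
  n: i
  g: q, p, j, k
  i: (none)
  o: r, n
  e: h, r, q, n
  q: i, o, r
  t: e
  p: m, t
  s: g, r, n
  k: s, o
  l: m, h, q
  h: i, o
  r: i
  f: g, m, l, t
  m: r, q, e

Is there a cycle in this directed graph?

Yes

DFS with white/gray/black marking, starting from m:
m gray
  r gray
    i gray
    i black
  r black
  q gray
    q→i: i black — skip
    o gray
      o→r: r black — skip
      n gray
        n→i: i black — skip
      n black
    o black
    q→r: r black — skip
  q black
  e gray
    h gray
      h→i: i black — skip
      h→o: o black — skip
    h black
    e→r: r black — skip
    e→q: q black — skip
    e→n: n black — skip
  e black
m black
j gray
  j→m: m black — skip
  j→e: e black — skip
j black
g gray
  g→q: q black — skip
  p gray
    p→m: m black — skip
    t gray
      t→e: e black — skip
    t black
  p black
  g→j: j black — skip
  k gray
    s gray
      s→g: g is gray → back edge
Back edge found, so a cycle exists: g → k → s → g.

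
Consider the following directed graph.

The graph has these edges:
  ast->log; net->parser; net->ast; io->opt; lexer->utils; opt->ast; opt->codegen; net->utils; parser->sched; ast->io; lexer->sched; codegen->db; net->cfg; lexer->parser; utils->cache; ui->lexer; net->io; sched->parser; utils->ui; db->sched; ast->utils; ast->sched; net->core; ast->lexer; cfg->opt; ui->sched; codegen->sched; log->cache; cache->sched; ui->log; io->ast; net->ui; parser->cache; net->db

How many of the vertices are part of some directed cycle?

9

A vertex is on a directed cycle iff it belongs to a strongly connected component of size ≥ 2 (or has a self-loop).
The vertices on cycles are {io, ui, ast, opt, cache, lexer, sched, utils, parser} — 9 in total.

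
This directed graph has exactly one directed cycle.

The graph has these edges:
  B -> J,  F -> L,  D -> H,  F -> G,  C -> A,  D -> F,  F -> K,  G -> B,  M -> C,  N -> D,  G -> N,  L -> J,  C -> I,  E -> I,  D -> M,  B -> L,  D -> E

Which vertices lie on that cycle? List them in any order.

D, F, G, N

DFS with gray/black marking from D:
D gray
  M gray
    C gray
      A gray
      A black
      I gray
      I black
    C black
  M black
  E gray
    E→I: I black — skip
  E black
  F gray
    L gray
      J gray
      J black
    L black
    K gray
    K black
    G gray
      B gray
        B→J: J black — skip
        B→L: L black — skip
      B black
      N gray
        N→D: D is gray → back edge
Back edge closes the cycle D → F → G → N → D; its vertices are {D, F, G, N}.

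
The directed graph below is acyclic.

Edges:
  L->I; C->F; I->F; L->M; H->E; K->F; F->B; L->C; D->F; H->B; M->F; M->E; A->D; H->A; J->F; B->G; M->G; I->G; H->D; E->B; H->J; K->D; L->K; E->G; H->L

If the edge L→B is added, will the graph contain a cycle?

Adding L→B creates a cycle iff B can already reach L.
Explore from B: no path reaches L. The graph stays acyclic.

No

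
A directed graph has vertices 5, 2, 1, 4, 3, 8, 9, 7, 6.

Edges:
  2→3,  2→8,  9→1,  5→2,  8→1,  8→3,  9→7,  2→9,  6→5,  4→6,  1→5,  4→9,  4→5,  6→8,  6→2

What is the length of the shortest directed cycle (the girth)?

4

For each vertex v, BFS finds the shortest path from v back to v.
The shortest such closed walk is 9 → 1 → 5 → 2 → 9, length 4.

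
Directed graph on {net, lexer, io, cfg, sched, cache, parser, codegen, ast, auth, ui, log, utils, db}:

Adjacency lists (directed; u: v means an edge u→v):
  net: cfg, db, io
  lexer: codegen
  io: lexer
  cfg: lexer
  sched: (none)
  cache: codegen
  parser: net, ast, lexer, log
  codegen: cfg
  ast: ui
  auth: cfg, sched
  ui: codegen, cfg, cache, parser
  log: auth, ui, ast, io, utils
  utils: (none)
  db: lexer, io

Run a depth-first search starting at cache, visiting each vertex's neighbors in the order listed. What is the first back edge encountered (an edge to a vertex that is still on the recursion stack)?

DFS from cache (visiting each vertex's neighbors in the order listed); mark gray on enter, black on exit:
cache gray
  codegen gray
    cfg gray
      lexer gray
        lexer→codegen: codegen is gray → back edge
First back edge: lexer → codegen.

lexer→codegen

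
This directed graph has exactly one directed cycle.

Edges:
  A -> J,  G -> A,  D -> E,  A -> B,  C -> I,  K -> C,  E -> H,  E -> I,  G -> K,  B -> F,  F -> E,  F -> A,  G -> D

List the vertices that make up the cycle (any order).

A, B, F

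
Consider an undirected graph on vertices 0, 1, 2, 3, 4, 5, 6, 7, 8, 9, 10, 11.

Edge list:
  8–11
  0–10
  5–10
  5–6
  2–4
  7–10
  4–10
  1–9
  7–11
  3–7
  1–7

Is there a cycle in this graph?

No

DFS, tracking each vertex's parent; an edge to a visited non-parent vertex closes a cycle.
Start from 8:
visit 8 (parent –)
  visit 11 (parent 8)
    11–8: parent, skip
    visit 7 (parent 11)
      visit 3 (parent 7)
        3–7: parent, skip
      visit 10 (parent 7)
        visit 0 (parent 10)
          0–10: parent, skip
        10–7: parent, skip
        visit 4 (parent 10)
          4–10: parent, skip
          visit 2 (parent 4)
            2–4: parent, skip
        visit 5 (parent 10)
          5–10: parent, skip
          visit 6 (parent 5)
            6–5: parent, skip
      visit 1 (parent 7)
        1–7: parent, skip
        visit 9 (parent 1)
          9–1: parent, skip
      7–11: parent, skip
No non-parent visited neighbor found — the graph is a forest.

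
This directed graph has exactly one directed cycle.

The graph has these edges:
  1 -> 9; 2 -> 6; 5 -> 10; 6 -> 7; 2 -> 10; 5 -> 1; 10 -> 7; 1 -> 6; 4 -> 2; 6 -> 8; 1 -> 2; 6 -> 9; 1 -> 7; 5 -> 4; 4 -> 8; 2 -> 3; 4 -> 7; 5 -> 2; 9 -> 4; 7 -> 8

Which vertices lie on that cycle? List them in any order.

2, 4, 6, 9

DFS with gray/black marking from 2:
2 gray
  3 gray
  3 black
  10 gray
    7 gray
      8 gray
      8 black
    7 black
  10 black
  6 gray
    6→7: 7 black — skip
    9 gray
      4 gray
        4→2: 2 is gray → back edge
Back edge closes the cycle 2 → 6 → 9 → 4 → 2; its vertices are {2, 4, 6, 9}.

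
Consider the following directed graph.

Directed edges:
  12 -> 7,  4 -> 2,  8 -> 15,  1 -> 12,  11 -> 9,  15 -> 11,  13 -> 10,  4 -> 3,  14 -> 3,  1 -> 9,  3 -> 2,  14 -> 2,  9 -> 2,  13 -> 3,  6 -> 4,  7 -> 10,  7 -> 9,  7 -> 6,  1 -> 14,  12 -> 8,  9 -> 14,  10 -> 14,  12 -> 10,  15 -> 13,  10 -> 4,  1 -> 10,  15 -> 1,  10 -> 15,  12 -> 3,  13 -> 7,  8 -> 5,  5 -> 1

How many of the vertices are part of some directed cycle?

8

A vertex is on a directed cycle iff it belongs to a strongly connected component of size ≥ 2 (or has a self-loop).
The vertices on cycles are {1, 5, 7, 8, 10, 12, 13, 15} — 8 in total.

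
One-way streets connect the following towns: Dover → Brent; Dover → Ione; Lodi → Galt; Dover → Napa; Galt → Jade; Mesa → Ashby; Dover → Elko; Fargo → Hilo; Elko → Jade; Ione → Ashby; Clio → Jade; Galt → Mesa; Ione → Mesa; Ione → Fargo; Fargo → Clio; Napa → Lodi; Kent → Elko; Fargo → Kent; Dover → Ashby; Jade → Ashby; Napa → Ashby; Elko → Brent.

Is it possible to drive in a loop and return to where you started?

No

DFS with white/gray/black marking, starting from Clio:
Clio gray
  Jade gray
    Ashby gray
    Ashby black
  Jade black
Clio black
Kent gray
  Elko gray
    Brent gray
    Brent black
    Elko→Jade: Jade black — skip
  Elko black
Kent black
Dover gray
  Dover→Ashby: Ashby black — skip
  Ione gray
    Mesa gray
      Mesa→Ashby: Ashby black — skip
    Mesa black
    Ione→Ashby: Ashby black — skip
    Fargo gray
      Fargo→Kent: Kent black — skip
      Hilo gray
      Hilo black
      Fargo→Clio: Clio black — skip
    Fargo black
  Ione black
  Dover→Brent: Brent black — skip
  Dover→Elko: Elko black — skip
  Napa gray
    Lodi gray
      Galt gray
        Galt→Jade: Jade black — skip
        Galt→Mesa: Mesa black — skip
      Galt black
    Lodi black
    Napa→Ashby: Ashby black — skip
  Napa black
Dover black
Every edge goes to a white or black vertex — no back edge, so the graph is acyclic.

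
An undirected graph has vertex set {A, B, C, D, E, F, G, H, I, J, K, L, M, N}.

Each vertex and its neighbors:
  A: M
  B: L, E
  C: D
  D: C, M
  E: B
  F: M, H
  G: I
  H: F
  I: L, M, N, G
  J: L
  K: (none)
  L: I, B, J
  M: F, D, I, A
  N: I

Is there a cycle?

No

DFS, tracking each vertex's parent; an edge to a visited non-parent vertex closes a cycle.
Start from M:
visit M (parent –)
  visit F (parent M)
    F–M: parent, skip
    visit H (parent F)
      H–F: parent, skip
  visit D (parent M)
    visit C (parent D)
      C–D: parent, skip
    D–M: parent, skip
  visit I (parent M)
    visit L (parent I)
      L–I: parent, skip
      visit B (parent L)
        B–L: parent, skip
        visit E (parent B)
          E–B: parent, skip
      visit J (parent L)
        J–L: parent, skip
    I–M: parent, skip
    visit N (parent I)
      N–I: parent, skip
    visit G (parent I)
      G–I: parent, skip
  visit A (parent M)
    A–M: parent, skip
visit K (parent –)
No non-parent visited neighbor found — the graph is a forest.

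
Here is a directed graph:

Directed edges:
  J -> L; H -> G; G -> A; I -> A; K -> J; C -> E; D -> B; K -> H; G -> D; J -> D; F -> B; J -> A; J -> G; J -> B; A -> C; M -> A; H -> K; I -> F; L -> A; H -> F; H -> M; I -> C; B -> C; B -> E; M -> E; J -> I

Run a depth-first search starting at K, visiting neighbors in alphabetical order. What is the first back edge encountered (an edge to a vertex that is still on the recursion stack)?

H->K

DFS from K (visiting neighbors in alphabetical order); mark gray on enter, black on exit:
K gray
  H gray
    F gray
      B gray
        C gray
          E gray
          E black
        C black
        B→E: E black — skip
      B black
    F black
    G gray
      A gray
        A→C: C black — skip
      A black
      D gray
        D→B: B black — skip
      D black
    G black
    H→K: K is gray → back edge
First back edge: H → K.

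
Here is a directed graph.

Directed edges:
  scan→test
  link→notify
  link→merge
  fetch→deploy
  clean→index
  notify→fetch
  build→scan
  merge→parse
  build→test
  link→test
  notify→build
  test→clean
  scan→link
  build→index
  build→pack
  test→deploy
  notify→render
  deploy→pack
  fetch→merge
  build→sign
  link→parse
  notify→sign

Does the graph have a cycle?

Yes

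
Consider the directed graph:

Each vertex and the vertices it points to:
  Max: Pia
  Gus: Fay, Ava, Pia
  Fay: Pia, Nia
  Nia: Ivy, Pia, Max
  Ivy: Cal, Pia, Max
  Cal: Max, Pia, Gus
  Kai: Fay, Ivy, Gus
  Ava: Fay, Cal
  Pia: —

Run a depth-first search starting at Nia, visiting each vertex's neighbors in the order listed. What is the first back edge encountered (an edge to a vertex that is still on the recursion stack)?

Fay->Nia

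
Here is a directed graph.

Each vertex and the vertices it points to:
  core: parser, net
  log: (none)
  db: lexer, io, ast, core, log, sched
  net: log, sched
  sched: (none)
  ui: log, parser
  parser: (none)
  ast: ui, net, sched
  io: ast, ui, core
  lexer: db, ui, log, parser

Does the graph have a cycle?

Yes

DFS with white/gray/black marking, starting from ui:
ui gray
  log gray
  log black
  parser gray
  parser black
ui black
core gray
  core→parser: parser black — skip
  net gray
    net→log: log black — skip
    sched gray
    sched black
  net black
core black
db gray
  lexer gray
    lexer→db: db is gray → back edge
Back edge found, so a cycle exists: db → lexer → db.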